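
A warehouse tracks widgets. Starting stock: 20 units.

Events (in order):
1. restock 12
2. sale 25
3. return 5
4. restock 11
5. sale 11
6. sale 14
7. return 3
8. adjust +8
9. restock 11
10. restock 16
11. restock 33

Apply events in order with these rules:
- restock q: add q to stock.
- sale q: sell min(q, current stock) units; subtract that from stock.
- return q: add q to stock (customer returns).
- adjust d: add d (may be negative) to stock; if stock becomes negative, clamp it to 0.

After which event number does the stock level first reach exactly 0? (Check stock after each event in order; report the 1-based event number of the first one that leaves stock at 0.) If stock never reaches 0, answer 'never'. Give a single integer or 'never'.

Processing events:
Start: stock = 20
  Event 1 (restock 12): 20 + 12 = 32
  Event 2 (sale 25): sell min(25,32)=25. stock: 32 - 25 = 7. total_sold = 25
  Event 3 (return 5): 7 + 5 = 12
  Event 4 (restock 11): 12 + 11 = 23
  Event 5 (sale 11): sell min(11,23)=11. stock: 23 - 11 = 12. total_sold = 36
  Event 6 (sale 14): sell min(14,12)=12. stock: 12 - 12 = 0. total_sold = 48
  Event 7 (return 3): 0 + 3 = 3
  Event 8 (adjust +8): 3 + 8 = 11
  Event 9 (restock 11): 11 + 11 = 22
  Event 10 (restock 16): 22 + 16 = 38
  Event 11 (restock 33): 38 + 33 = 71
Final: stock = 71, total_sold = 48

First zero at event 6.

Answer: 6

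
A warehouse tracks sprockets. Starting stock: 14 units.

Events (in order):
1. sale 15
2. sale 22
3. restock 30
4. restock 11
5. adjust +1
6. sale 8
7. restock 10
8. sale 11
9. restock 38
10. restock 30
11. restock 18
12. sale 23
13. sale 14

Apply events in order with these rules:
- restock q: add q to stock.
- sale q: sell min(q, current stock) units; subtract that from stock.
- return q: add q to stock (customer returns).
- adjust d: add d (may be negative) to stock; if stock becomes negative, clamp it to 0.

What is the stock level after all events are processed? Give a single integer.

Processing events:
Start: stock = 14
  Event 1 (sale 15): sell min(15,14)=14. stock: 14 - 14 = 0. total_sold = 14
  Event 2 (sale 22): sell min(22,0)=0. stock: 0 - 0 = 0. total_sold = 14
  Event 3 (restock 30): 0 + 30 = 30
  Event 4 (restock 11): 30 + 11 = 41
  Event 5 (adjust +1): 41 + 1 = 42
  Event 6 (sale 8): sell min(8,42)=8. stock: 42 - 8 = 34. total_sold = 22
  Event 7 (restock 10): 34 + 10 = 44
  Event 8 (sale 11): sell min(11,44)=11. stock: 44 - 11 = 33. total_sold = 33
  Event 9 (restock 38): 33 + 38 = 71
  Event 10 (restock 30): 71 + 30 = 101
  Event 11 (restock 18): 101 + 18 = 119
  Event 12 (sale 23): sell min(23,119)=23. stock: 119 - 23 = 96. total_sold = 56
  Event 13 (sale 14): sell min(14,96)=14. stock: 96 - 14 = 82. total_sold = 70
Final: stock = 82, total_sold = 70

Answer: 82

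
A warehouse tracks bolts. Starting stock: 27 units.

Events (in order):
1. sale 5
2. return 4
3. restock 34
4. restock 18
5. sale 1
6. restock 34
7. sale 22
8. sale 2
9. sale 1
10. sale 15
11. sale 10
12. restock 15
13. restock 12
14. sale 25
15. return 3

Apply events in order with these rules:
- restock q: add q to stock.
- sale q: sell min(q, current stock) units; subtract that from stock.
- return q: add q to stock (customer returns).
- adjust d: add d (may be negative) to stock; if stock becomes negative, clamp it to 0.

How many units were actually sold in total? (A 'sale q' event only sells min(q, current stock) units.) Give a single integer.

Answer: 81

Derivation:
Processing events:
Start: stock = 27
  Event 1 (sale 5): sell min(5,27)=5. stock: 27 - 5 = 22. total_sold = 5
  Event 2 (return 4): 22 + 4 = 26
  Event 3 (restock 34): 26 + 34 = 60
  Event 4 (restock 18): 60 + 18 = 78
  Event 5 (sale 1): sell min(1,78)=1. stock: 78 - 1 = 77. total_sold = 6
  Event 6 (restock 34): 77 + 34 = 111
  Event 7 (sale 22): sell min(22,111)=22. stock: 111 - 22 = 89. total_sold = 28
  Event 8 (sale 2): sell min(2,89)=2. stock: 89 - 2 = 87. total_sold = 30
  Event 9 (sale 1): sell min(1,87)=1. stock: 87 - 1 = 86. total_sold = 31
  Event 10 (sale 15): sell min(15,86)=15. stock: 86 - 15 = 71. total_sold = 46
  Event 11 (sale 10): sell min(10,71)=10. stock: 71 - 10 = 61. total_sold = 56
  Event 12 (restock 15): 61 + 15 = 76
  Event 13 (restock 12): 76 + 12 = 88
  Event 14 (sale 25): sell min(25,88)=25. stock: 88 - 25 = 63. total_sold = 81
  Event 15 (return 3): 63 + 3 = 66
Final: stock = 66, total_sold = 81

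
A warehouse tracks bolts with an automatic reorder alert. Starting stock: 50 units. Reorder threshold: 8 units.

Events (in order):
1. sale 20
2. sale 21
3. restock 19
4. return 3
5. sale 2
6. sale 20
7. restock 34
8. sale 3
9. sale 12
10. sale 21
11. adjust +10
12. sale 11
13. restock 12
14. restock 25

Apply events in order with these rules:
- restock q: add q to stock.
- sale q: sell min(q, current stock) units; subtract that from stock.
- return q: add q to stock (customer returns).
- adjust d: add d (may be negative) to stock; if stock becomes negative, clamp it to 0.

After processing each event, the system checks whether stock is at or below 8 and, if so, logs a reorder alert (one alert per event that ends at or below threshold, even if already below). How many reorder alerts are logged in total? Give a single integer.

Answer: 2

Derivation:
Processing events:
Start: stock = 50
  Event 1 (sale 20): sell min(20,50)=20. stock: 50 - 20 = 30. total_sold = 20
  Event 2 (sale 21): sell min(21,30)=21. stock: 30 - 21 = 9. total_sold = 41
  Event 3 (restock 19): 9 + 19 = 28
  Event 4 (return 3): 28 + 3 = 31
  Event 5 (sale 2): sell min(2,31)=2. stock: 31 - 2 = 29. total_sold = 43
  Event 6 (sale 20): sell min(20,29)=20. stock: 29 - 20 = 9. total_sold = 63
  Event 7 (restock 34): 9 + 34 = 43
  Event 8 (sale 3): sell min(3,43)=3. stock: 43 - 3 = 40. total_sold = 66
  Event 9 (sale 12): sell min(12,40)=12. stock: 40 - 12 = 28. total_sold = 78
  Event 10 (sale 21): sell min(21,28)=21. stock: 28 - 21 = 7. total_sold = 99
  Event 11 (adjust +10): 7 + 10 = 17
  Event 12 (sale 11): sell min(11,17)=11. stock: 17 - 11 = 6. total_sold = 110
  Event 13 (restock 12): 6 + 12 = 18
  Event 14 (restock 25): 18 + 25 = 43
Final: stock = 43, total_sold = 110

Checking against threshold 8:
  After event 1: stock=30 > 8
  After event 2: stock=9 > 8
  After event 3: stock=28 > 8
  After event 4: stock=31 > 8
  After event 5: stock=29 > 8
  After event 6: stock=9 > 8
  After event 7: stock=43 > 8
  After event 8: stock=40 > 8
  After event 9: stock=28 > 8
  After event 10: stock=7 <= 8 -> ALERT
  After event 11: stock=17 > 8
  After event 12: stock=6 <= 8 -> ALERT
  After event 13: stock=18 > 8
  After event 14: stock=43 > 8
Alert events: [10, 12]. Count = 2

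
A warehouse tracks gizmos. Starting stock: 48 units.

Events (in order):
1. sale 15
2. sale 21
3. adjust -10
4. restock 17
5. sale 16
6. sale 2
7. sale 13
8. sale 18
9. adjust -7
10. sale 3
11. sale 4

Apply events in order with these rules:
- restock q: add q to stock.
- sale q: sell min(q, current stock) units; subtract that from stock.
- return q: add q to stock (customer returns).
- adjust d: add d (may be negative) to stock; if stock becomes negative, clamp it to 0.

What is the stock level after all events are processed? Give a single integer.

Answer: 0

Derivation:
Processing events:
Start: stock = 48
  Event 1 (sale 15): sell min(15,48)=15. stock: 48 - 15 = 33. total_sold = 15
  Event 2 (sale 21): sell min(21,33)=21. stock: 33 - 21 = 12. total_sold = 36
  Event 3 (adjust -10): 12 + -10 = 2
  Event 4 (restock 17): 2 + 17 = 19
  Event 5 (sale 16): sell min(16,19)=16. stock: 19 - 16 = 3. total_sold = 52
  Event 6 (sale 2): sell min(2,3)=2. stock: 3 - 2 = 1. total_sold = 54
  Event 7 (sale 13): sell min(13,1)=1. stock: 1 - 1 = 0. total_sold = 55
  Event 8 (sale 18): sell min(18,0)=0. stock: 0 - 0 = 0. total_sold = 55
  Event 9 (adjust -7): 0 + -7 = 0 (clamped to 0)
  Event 10 (sale 3): sell min(3,0)=0. stock: 0 - 0 = 0. total_sold = 55
  Event 11 (sale 4): sell min(4,0)=0. stock: 0 - 0 = 0. total_sold = 55
Final: stock = 0, total_sold = 55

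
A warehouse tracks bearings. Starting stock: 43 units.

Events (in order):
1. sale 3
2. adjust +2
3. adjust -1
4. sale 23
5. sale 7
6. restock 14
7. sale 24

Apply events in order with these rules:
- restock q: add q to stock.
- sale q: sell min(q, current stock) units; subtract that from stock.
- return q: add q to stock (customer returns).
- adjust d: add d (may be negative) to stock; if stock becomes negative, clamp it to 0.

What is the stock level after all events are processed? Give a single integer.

Processing events:
Start: stock = 43
  Event 1 (sale 3): sell min(3,43)=3. stock: 43 - 3 = 40. total_sold = 3
  Event 2 (adjust +2): 40 + 2 = 42
  Event 3 (adjust -1): 42 + -1 = 41
  Event 4 (sale 23): sell min(23,41)=23. stock: 41 - 23 = 18. total_sold = 26
  Event 5 (sale 7): sell min(7,18)=7. stock: 18 - 7 = 11. total_sold = 33
  Event 6 (restock 14): 11 + 14 = 25
  Event 7 (sale 24): sell min(24,25)=24. stock: 25 - 24 = 1. total_sold = 57
Final: stock = 1, total_sold = 57

Answer: 1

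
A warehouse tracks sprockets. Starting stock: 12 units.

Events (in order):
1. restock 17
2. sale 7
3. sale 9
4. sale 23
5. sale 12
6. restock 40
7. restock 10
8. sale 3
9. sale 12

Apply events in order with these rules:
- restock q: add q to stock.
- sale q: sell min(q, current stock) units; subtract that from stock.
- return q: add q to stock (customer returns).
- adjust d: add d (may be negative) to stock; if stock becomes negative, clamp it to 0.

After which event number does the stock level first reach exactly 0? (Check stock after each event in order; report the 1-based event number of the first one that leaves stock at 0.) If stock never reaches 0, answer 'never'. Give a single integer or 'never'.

Processing events:
Start: stock = 12
  Event 1 (restock 17): 12 + 17 = 29
  Event 2 (sale 7): sell min(7,29)=7. stock: 29 - 7 = 22. total_sold = 7
  Event 3 (sale 9): sell min(9,22)=9. stock: 22 - 9 = 13. total_sold = 16
  Event 4 (sale 23): sell min(23,13)=13. stock: 13 - 13 = 0. total_sold = 29
  Event 5 (sale 12): sell min(12,0)=0. stock: 0 - 0 = 0. total_sold = 29
  Event 6 (restock 40): 0 + 40 = 40
  Event 7 (restock 10): 40 + 10 = 50
  Event 8 (sale 3): sell min(3,50)=3. stock: 50 - 3 = 47. total_sold = 32
  Event 9 (sale 12): sell min(12,47)=12. stock: 47 - 12 = 35. total_sold = 44
Final: stock = 35, total_sold = 44

First zero at event 4.

Answer: 4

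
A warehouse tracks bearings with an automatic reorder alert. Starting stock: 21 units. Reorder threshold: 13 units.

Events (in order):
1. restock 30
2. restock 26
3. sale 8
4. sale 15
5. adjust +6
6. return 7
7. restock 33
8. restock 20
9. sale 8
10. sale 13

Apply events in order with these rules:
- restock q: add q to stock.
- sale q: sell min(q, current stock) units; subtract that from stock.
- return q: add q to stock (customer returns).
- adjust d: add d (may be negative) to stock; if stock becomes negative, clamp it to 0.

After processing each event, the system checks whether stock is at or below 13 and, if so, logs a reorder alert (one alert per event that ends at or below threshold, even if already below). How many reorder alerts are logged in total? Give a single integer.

Answer: 0

Derivation:
Processing events:
Start: stock = 21
  Event 1 (restock 30): 21 + 30 = 51
  Event 2 (restock 26): 51 + 26 = 77
  Event 3 (sale 8): sell min(8,77)=8. stock: 77 - 8 = 69. total_sold = 8
  Event 4 (sale 15): sell min(15,69)=15. stock: 69 - 15 = 54. total_sold = 23
  Event 5 (adjust +6): 54 + 6 = 60
  Event 6 (return 7): 60 + 7 = 67
  Event 7 (restock 33): 67 + 33 = 100
  Event 8 (restock 20): 100 + 20 = 120
  Event 9 (sale 8): sell min(8,120)=8. stock: 120 - 8 = 112. total_sold = 31
  Event 10 (sale 13): sell min(13,112)=13. stock: 112 - 13 = 99. total_sold = 44
Final: stock = 99, total_sold = 44

Checking against threshold 13:
  After event 1: stock=51 > 13
  After event 2: stock=77 > 13
  After event 3: stock=69 > 13
  After event 4: stock=54 > 13
  After event 5: stock=60 > 13
  After event 6: stock=67 > 13
  After event 7: stock=100 > 13
  After event 8: stock=120 > 13
  After event 9: stock=112 > 13
  After event 10: stock=99 > 13
Alert events: []. Count = 0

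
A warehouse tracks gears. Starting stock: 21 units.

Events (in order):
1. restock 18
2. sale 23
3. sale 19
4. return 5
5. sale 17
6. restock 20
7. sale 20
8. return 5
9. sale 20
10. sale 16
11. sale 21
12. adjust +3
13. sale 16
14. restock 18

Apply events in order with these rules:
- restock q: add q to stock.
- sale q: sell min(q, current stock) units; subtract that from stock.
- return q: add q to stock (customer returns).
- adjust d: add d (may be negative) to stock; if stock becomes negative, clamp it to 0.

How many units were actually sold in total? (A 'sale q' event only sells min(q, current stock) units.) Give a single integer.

Processing events:
Start: stock = 21
  Event 1 (restock 18): 21 + 18 = 39
  Event 2 (sale 23): sell min(23,39)=23. stock: 39 - 23 = 16. total_sold = 23
  Event 3 (sale 19): sell min(19,16)=16. stock: 16 - 16 = 0. total_sold = 39
  Event 4 (return 5): 0 + 5 = 5
  Event 5 (sale 17): sell min(17,5)=5. stock: 5 - 5 = 0. total_sold = 44
  Event 6 (restock 20): 0 + 20 = 20
  Event 7 (sale 20): sell min(20,20)=20. stock: 20 - 20 = 0. total_sold = 64
  Event 8 (return 5): 0 + 5 = 5
  Event 9 (sale 20): sell min(20,5)=5. stock: 5 - 5 = 0. total_sold = 69
  Event 10 (sale 16): sell min(16,0)=0. stock: 0 - 0 = 0. total_sold = 69
  Event 11 (sale 21): sell min(21,0)=0. stock: 0 - 0 = 0. total_sold = 69
  Event 12 (adjust +3): 0 + 3 = 3
  Event 13 (sale 16): sell min(16,3)=3. stock: 3 - 3 = 0. total_sold = 72
  Event 14 (restock 18): 0 + 18 = 18
Final: stock = 18, total_sold = 72

Answer: 72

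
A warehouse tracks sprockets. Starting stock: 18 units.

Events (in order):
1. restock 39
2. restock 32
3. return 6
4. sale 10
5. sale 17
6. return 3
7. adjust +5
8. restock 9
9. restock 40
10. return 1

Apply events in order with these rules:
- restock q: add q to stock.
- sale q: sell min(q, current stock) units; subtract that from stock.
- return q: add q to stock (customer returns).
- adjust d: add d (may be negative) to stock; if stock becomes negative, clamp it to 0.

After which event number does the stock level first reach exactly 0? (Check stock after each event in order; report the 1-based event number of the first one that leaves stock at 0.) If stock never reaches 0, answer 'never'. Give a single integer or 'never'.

Answer: never

Derivation:
Processing events:
Start: stock = 18
  Event 1 (restock 39): 18 + 39 = 57
  Event 2 (restock 32): 57 + 32 = 89
  Event 3 (return 6): 89 + 6 = 95
  Event 4 (sale 10): sell min(10,95)=10. stock: 95 - 10 = 85. total_sold = 10
  Event 5 (sale 17): sell min(17,85)=17. stock: 85 - 17 = 68. total_sold = 27
  Event 6 (return 3): 68 + 3 = 71
  Event 7 (adjust +5): 71 + 5 = 76
  Event 8 (restock 9): 76 + 9 = 85
  Event 9 (restock 40): 85 + 40 = 125
  Event 10 (return 1): 125 + 1 = 126
Final: stock = 126, total_sold = 27

Stock never reaches 0.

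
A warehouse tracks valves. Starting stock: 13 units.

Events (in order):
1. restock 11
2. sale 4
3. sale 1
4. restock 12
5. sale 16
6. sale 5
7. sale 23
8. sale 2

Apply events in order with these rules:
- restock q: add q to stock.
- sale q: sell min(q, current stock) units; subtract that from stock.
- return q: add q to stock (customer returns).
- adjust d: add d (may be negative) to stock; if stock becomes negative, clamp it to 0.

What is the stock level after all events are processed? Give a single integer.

Answer: 0

Derivation:
Processing events:
Start: stock = 13
  Event 1 (restock 11): 13 + 11 = 24
  Event 2 (sale 4): sell min(4,24)=4. stock: 24 - 4 = 20. total_sold = 4
  Event 3 (sale 1): sell min(1,20)=1. stock: 20 - 1 = 19. total_sold = 5
  Event 4 (restock 12): 19 + 12 = 31
  Event 5 (sale 16): sell min(16,31)=16. stock: 31 - 16 = 15. total_sold = 21
  Event 6 (sale 5): sell min(5,15)=5. stock: 15 - 5 = 10. total_sold = 26
  Event 7 (sale 23): sell min(23,10)=10. stock: 10 - 10 = 0. total_sold = 36
  Event 8 (sale 2): sell min(2,0)=0. stock: 0 - 0 = 0. total_sold = 36
Final: stock = 0, total_sold = 36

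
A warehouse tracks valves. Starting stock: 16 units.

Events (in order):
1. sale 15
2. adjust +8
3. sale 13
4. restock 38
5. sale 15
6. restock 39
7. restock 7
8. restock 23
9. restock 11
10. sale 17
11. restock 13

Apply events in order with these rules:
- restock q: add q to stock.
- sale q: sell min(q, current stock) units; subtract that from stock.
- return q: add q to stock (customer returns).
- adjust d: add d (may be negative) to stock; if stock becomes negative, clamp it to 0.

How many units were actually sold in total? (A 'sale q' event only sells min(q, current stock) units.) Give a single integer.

Processing events:
Start: stock = 16
  Event 1 (sale 15): sell min(15,16)=15. stock: 16 - 15 = 1. total_sold = 15
  Event 2 (adjust +8): 1 + 8 = 9
  Event 3 (sale 13): sell min(13,9)=9. stock: 9 - 9 = 0. total_sold = 24
  Event 4 (restock 38): 0 + 38 = 38
  Event 5 (sale 15): sell min(15,38)=15. stock: 38 - 15 = 23. total_sold = 39
  Event 6 (restock 39): 23 + 39 = 62
  Event 7 (restock 7): 62 + 7 = 69
  Event 8 (restock 23): 69 + 23 = 92
  Event 9 (restock 11): 92 + 11 = 103
  Event 10 (sale 17): sell min(17,103)=17. stock: 103 - 17 = 86. total_sold = 56
  Event 11 (restock 13): 86 + 13 = 99
Final: stock = 99, total_sold = 56

Answer: 56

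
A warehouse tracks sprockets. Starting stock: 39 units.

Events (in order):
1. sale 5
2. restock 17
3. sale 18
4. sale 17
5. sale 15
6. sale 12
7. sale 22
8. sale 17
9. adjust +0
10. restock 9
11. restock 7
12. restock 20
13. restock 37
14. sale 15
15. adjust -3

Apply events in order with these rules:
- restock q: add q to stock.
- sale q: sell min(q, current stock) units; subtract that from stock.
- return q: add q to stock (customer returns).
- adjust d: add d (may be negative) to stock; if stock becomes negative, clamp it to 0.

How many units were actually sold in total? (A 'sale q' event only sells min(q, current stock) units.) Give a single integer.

Processing events:
Start: stock = 39
  Event 1 (sale 5): sell min(5,39)=5. stock: 39 - 5 = 34. total_sold = 5
  Event 2 (restock 17): 34 + 17 = 51
  Event 3 (sale 18): sell min(18,51)=18. stock: 51 - 18 = 33. total_sold = 23
  Event 4 (sale 17): sell min(17,33)=17. stock: 33 - 17 = 16. total_sold = 40
  Event 5 (sale 15): sell min(15,16)=15. stock: 16 - 15 = 1. total_sold = 55
  Event 6 (sale 12): sell min(12,1)=1. stock: 1 - 1 = 0. total_sold = 56
  Event 7 (sale 22): sell min(22,0)=0. stock: 0 - 0 = 0. total_sold = 56
  Event 8 (sale 17): sell min(17,0)=0. stock: 0 - 0 = 0. total_sold = 56
  Event 9 (adjust +0): 0 + 0 = 0
  Event 10 (restock 9): 0 + 9 = 9
  Event 11 (restock 7): 9 + 7 = 16
  Event 12 (restock 20): 16 + 20 = 36
  Event 13 (restock 37): 36 + 37 = 73
  Event 14 (sale 15): sell min(15,73)=15. stock: 73 - 15 = 58. total_sold = 71
  Event 15 (adjust -3): 58 + -3 = 55
Final: stock = 55, total_sold = 71

Answer: 71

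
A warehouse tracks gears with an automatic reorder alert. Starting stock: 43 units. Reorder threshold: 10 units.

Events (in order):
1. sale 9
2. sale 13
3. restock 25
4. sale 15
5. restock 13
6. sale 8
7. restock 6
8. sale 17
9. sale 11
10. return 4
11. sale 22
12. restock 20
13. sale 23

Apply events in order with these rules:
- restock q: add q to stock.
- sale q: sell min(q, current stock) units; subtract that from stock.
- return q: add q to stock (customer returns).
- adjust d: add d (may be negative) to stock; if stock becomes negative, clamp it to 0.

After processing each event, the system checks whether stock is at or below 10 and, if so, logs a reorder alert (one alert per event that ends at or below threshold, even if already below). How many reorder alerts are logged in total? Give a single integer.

Processing events:
Start: stock = 43
  Event 1 (sale 9): sell min(9,43)=9. stock: 43 - 9 = 34. total_sold = 9
  Event 2 (sale 13): sell min(13,34)=13. stock: 34 - 13 = 21. total_sold = 22
  Event 3 (restock 25): 21 + 25 = 46
  Event 4 (sale 15): sell min(15,46)=15. stock: 46 - 15 = 31. total_sold = 37
  Event 5 (restock 13): 31 + 13 = 44
  Event 6 (sale 8): sell min(8,44)=8. stock: 44 - 8 = 36. total_sold = 45
  Event 7 (restock 6): 36 + 6 = 42
  Event 8 (sale 17): sell min(17,42)=17. stock: 42 - 17 = 25. total_sold = 62
  Event 9 (sale 11): sell min(11,25)=11. stock: 25 - 11 = 14. total_sold = 73
  Event 10 (return 4): 14 + 4 = 18
  Event 11 (sale 22): sell min(22,18)=18. stock: 18 - 18 = 0. total_sold = 91
  Event 12 (restock 20): 0 + 20 = 20
  Event 13 (sale 23): sell min(23,20)=20. stock: 20 - 20 = 0. total_sold = 111
Final: stock = 0, total_sold = 111

Checking against threshold 10:
  After event 1: stock=34 > 10
  After event 2: stock=21 > 10
  After event 3: stock=46 > 10
  After event 4: stock=31 > 10
  After event 5: stock=44 > 10
  After event 6: stock=36 > 10
  After event 7: stock=42 > 10
  After event 8: stock=25 > 10
  After event 9: stock=14 > 10
  After event 10: stock=18 > 10
  After event 11: stock=0 <= 10 -> ALERT
  After event 12: stock=20 > 10
  After event 13: stock=0 <= 10 -> ALERT
Alert events: [11, 13]. Count = 2

Answer: 2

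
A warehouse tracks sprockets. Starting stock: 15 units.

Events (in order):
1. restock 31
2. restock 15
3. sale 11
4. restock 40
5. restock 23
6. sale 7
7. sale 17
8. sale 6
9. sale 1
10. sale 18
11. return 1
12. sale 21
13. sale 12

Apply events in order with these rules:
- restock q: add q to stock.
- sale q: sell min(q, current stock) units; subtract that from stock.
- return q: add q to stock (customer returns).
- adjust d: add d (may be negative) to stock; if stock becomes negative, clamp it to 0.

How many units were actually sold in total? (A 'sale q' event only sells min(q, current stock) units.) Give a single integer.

Answer: 93

Derivation:
Processing events:
Start: stock = 15
  Event 1 (restock 31): 15 + 31 = 46
  Event 2 (restock 15): 46 + 15 = 61
  Event 3 (sale 11): sell min(11,61)=11. stock: 61 - 11 = 50. total_sold = 11
  Event 4 (restock 40): 50 + 40 = 90
  Event 5 (restock 23): 90 + 23 = 113
  Event 6 (sale 7): sell min(7,113)=7. stock: 113 - 7 = 106. total_sold = 18
  Event 7 (sale 17): sell min(17,106)=17. stock: 106 - 17 = 89. total_sold = 35
  Event 8 (sale 6): sell min(6,89)=6. stock: 89 - 6 = 83. total_sold = 41
  Event 9 (sale 1): sell min(1,83)=1. stock: 83 - 1 = 82. total_sold = 42
  Event 10 (sale 18): sell min(18,82)=18. stock: 82 - 18 = 64. total_sold = 60
  Event 11 (return 1): 64 + 1 = 65
  Event 12 (sale 21): sell min(21,65)=21. stock: 65 - 21 = 44. total_sold = 81
  Event 13 (sale 12): sell min(12,44)=12. stock: 44 - 12 = 32. total_sold = 93
Final: stock = 32, total_sold = 93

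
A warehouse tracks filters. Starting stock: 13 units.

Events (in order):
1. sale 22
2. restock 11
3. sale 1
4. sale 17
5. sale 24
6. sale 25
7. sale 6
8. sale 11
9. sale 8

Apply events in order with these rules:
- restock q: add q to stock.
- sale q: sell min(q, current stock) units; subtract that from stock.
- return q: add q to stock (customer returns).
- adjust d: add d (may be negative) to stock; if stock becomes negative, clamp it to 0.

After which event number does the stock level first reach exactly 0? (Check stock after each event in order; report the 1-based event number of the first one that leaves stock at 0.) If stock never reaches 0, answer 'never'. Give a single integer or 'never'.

Answer: 1

Derivation:
Processing events:
Start: stock = 13
  Event 1 (sale 22): sell min(22,13)=13. stock: 13 - 13 = 0. total_sold = 13
  Event 2 (restock 11): 0 + 11 = 11
  Event 3 (sale 1): sell min(1,11)=1. stock: 11 - 1 = 10. total_sold = 14
  Event 4 (sale 17): sell min(17,10)=10. stock: 10 - 10 = 0. total_sold = 24
  Event 5 (sale 24): sell min(24,0)=0. stock: 0 - 0 = 0. total_sold = 24
  Event 6 (sale 25): sell min(25,0)=0. stock: 0 - 0 = 0. total_sold = 24
  Event 7 (sale 6): sell min(6,0)=0. stock: 0 - 0 = 0. total_sold = 24
  Event 8 (sale 11): sell min(11,0)=0. stock: 0 - 0 = 0. total_sold = 24
  Event 9 (sale 8): sell min(8,0)=0. stock: 0 - 0 = 0. total_sold = 24
Final: stock = 0, total_sold = 24

First zero at event 1.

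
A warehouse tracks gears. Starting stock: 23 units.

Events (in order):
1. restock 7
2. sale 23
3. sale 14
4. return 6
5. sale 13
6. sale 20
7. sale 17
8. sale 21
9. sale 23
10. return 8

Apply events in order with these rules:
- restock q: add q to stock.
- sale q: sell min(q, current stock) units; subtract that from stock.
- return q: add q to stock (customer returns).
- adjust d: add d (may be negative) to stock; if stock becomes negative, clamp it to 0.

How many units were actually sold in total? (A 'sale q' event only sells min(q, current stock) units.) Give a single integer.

Processing events:
Start: stock = 23
  Event 1 (restock 7): 23 + 7 = 30
  Event 2 (sale 23): sell min(23,30)=23. stock: 30 - 23 = 7. total_sold = 23
  Event 3 (sale 14): sell min(14,7)=7. stock: 7 - 7 = 0. total_sold = 30
  Event 4 (return 6): 0 + 6 = 6
  Event 5 (sale 13): sell min(13,6)=6. stock: 6 - 6 = 0. total_sold = 36
  Event 6 (sale 20): sell min(20,0)=0. stock: 0 - 0 = 0. total_sold = 36
  Event 7 (sale 17): sell min(17,0)=0. stock: 0 - 0 = 0. total_sold = 36
  Event 8 (sale 21): sell min(21,0)=0. stock: 0 - 0 = 0. total_sold = 36
  Event 9 (sale 23): sell min(23,0)=0. stock: 0 - 0 = 0. total_sold = 36
  Event 10 (return 8): 0 + 8 = 8
Final: stock = 8, total_sold = 36

Answer: 36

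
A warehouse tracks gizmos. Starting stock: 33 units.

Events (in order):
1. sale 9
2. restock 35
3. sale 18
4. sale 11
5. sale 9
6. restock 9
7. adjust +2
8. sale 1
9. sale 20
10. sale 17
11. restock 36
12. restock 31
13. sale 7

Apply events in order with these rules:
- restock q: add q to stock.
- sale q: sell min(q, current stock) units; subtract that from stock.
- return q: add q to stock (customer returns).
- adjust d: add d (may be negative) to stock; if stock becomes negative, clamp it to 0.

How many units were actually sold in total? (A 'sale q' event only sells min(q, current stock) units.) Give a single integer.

Answer: 86

Derivation:
Processing events:
Start: stock = 33
  Event 1 (sale 9): sell min(9,33)=9. stock: 33 - 9 = 24. total_sold = 9
  Event 2 (restock 35): 24 + 35 = 59
  Event 3 (sale 18): sell min(18,59)=18. stock: 59 - 18 = 41. total_sold = 27
  Event 4 (sale 11): sell min(11,41)=11. stock: 41 - 11 = 30. total_sold = 38
  Event 5 (sale 9): sell min(9,30)=9. stock: 30 - 9 = 21. total_sold = 47
  Event 6 (restock 9): 21 + 9 = 30
  Event 7 (adjust +2): 30 + 2 = 32
  Event 8 (sale 1): sell min(1,32)=1. stock: 32 - 1 = 31. total_sold = 48
  Event 9 (sale 20): sell min(20,31)=20. stock: 31 - 20 = 11. total_sold = 68
  Event 10 (sale 17): sell min(17,11)=11. stock: 11 - 11 = 0. total_sold = 79
  Event 11 (restock 36): 0 + 36 = 36
  Event 12 (restock 31): 36 + 31 = 67
  Event 13 (sale 7): sell min(7,67)=7. stock: 67 - 7 = 60. total_sold = 86
Final: stock = 60, total_sold = 86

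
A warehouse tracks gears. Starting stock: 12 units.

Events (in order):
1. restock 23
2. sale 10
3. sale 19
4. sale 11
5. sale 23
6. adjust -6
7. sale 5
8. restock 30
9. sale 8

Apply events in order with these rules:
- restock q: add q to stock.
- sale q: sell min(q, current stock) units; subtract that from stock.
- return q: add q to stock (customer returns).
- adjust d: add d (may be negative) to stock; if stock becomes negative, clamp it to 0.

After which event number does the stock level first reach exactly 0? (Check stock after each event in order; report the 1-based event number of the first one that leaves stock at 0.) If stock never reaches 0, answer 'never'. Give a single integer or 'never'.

Answer: 4

Derivation:
Processing events:
Start: stock = 12
  Event 1 (restock 23): 12 + 23 = 35
  Event 2 (sale 10): sell min(10,35)=10. stock: 35 - 10 = 25. total_sold = 10
  Event 3 (sale 19): sell min(19,25)=19. stock: 25 - 19 = 6. total_sold = 29
  Event 4 (sale 11): sell min(11,6)=6. stock: 6 - 6 = 0. total_sold = 35
  Event 5 (sale 23): sell min(23,0)=0. stock: 0 - 0 = 0. total_sold = 35
  Event 6 (adjust -6): 0 + -6 = 0 (clamped to 0)
  Event 7 (sale 5): sell min(5,0)=0. stock: 0 - 0 = 0. total_sold = 35
  Event 8 (restock 30): 0 + 30 = 30
  Event 9 (sale 8): sell min(8,30)=8. stock: 30 - 8 = 22. total_sold = 43
Final: stock = 22, total_sold = 43

First zero at event 4.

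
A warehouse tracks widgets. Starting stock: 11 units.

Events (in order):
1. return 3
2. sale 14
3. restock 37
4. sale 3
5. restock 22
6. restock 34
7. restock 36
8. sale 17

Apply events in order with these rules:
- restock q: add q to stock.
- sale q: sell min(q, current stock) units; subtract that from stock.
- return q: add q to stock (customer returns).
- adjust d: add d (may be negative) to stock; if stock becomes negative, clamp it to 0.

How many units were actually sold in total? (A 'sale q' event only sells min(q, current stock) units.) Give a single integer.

Processing events:
Start: stock = 11
  Event 1 (return 3): 11 + 3 = 14
  Event 2 (sale 14): sell min(14,14)=14. stock: 14 - 14 = 0. total_sold = 14
  Event 3 (restock 37): 0 + 37 = 37
  Event 4 (sale 3): sell min(3,37)=3. stock: 37 - 3 = 34. total_sold = 17
  Event 5 (restock 22): 34 + 22 = 56
  Event 6 (restock 34): 56 + 34 = 90
  Event 7 (restock 36): 90 + 36 = 126
  Event 8 (sale 17): sell min(17,126)=17. stock: 126 - 17 = 109. total_sold = 34
Final: stock = 109, total_sold = 34

Answer: 34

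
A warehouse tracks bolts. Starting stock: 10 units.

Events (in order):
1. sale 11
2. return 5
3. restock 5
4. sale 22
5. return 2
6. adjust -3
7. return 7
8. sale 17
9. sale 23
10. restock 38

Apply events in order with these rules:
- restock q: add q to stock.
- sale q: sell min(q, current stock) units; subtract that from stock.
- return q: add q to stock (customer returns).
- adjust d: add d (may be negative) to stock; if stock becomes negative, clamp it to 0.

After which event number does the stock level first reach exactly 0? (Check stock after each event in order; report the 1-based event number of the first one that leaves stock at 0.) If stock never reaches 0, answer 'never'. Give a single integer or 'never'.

Processing events:
Start: stock = 10
  Event 1 (sale 11): sell min(11,10)=10. stock: 10 - 10 = 0. total_sold = 10
  Event 2 (return 5): 0 + 5 = 5
  Event 3 (restock 5): 5 + 5 = 10
  Event 4 (sale 22): sell min(22,10)=10. stock: 10 - 10 = 0. total_sold = 20
  Event 5 (return 2): 0 + 2 = 2
  Event 6 (adjust -3): 2 + -3 = 0 (clamped to 0)
  Event 7 (return 7): 0 + 7 = 7
  Event 8 (sale 17): sell min(17,7)=7. stock: 7 - 7 = 0. total_sold = 27
  Event 9 (sale 23): sell min(23,0)=0. stock: 0 - 0 = 0. total_sold = 27
  Event 10 (restock 38): 0 + 38 = 38
Final: stock = 38, total_sold = 27

First zero at event 1.

Answer: 1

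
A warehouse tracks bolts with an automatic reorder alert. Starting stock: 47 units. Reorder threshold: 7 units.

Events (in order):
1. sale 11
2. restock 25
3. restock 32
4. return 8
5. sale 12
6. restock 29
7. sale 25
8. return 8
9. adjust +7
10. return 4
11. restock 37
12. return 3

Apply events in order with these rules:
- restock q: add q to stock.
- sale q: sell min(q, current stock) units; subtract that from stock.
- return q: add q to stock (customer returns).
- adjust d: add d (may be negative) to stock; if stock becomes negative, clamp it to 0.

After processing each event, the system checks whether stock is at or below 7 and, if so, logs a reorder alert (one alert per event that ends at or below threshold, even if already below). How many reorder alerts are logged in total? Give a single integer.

Processing events:
Start: stock = 47
  Event 1 (sale 11): sell min(11,47)=11. stock: 47 - 11 = 36. total_sold = 11
  Event 2 (restock 25): 36 + 25 = 61
  Event 3 (restock 32): 61 + 32 = 93
  Event 4 (return 8): 93 + 8 = 101
  Event 5 (sale 12): sell min(12,101)=12. stock: 101 - 12 = 89. total_sold = 23
  Event 6 (restock 29): 89 + 29 = 118
  Event 7 (sale 25): sell min(25,118)=25. stock: 118 - 25 = 93. total_sold = 48
  Event 8 (return 8): 93 + 8 = 101
  Event 9 (adjust +7): 101 + 7 = 108
  Event 10 (return 4): 108 + 4 = 112
  Event 11 (restock 37): 112 + 37 = 149
  Event 12 (return 3): 149 + 3 = 152
Final: stock = 152, total_sold = 48

Checking against threshold 7:
  After event 1: stock=36 > 7
  After event 2: stock=61 > 7
  After event 3: stock=93 > 7
  After event 4: stock=101 > 7
  After event 5: stock=89 > 7
  After event 6: stock=118 > 7
  After event 7: stock=93 > 7
  After event 8: stock=101 > 7
  After event 9: stock=108 > 7
  After event 10: stock=112 > 7
  After event 11: stock=149 > 7
  After event 12: stock=152 > 7
Alert events: []. Count = 0

Answer: 0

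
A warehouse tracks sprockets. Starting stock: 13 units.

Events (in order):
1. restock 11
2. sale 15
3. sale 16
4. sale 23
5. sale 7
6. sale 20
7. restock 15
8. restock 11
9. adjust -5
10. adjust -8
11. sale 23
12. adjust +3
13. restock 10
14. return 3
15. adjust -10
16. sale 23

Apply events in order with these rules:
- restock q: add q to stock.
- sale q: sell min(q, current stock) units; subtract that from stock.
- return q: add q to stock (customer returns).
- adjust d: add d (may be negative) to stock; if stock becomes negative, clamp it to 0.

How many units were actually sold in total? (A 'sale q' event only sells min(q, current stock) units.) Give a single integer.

Answer: 43

Derivation:
Processing events:
Start: stock = 13
  Event 1 (restock 11): 13 + 11 = 24
  Event 2 (sale 15): sell min(15,24)=15. stock: 24 - 15 = 9. total_sold = 15
  Event 3 (sale 16): sell min(16,9)=9. stock: 9 - 9 = 0. total_sold = 24
  Event 4 (sale 23): sell min(23,0)=0. stock: 0 - 0 = 0. total_sold = 24
  Event 5 (sale 7): sell min(7,0)=0. stock: 0 - 0 = 0. total_sold = 24
  Event 6 (sale 20): sell min(20,0)=0. stock: 0 - 0 = 0. total_sold = 24
  Event 7 (restock 15): 0 + 15 = 15
  Event 8 (restock 11): 15 + 11 = 26
  Event 9 (adjust -5): 26 + -5 = 21
  Event 10 (adjust -8): 21 + -8 = 13
  Event 11 (sale 23): sell min(23,13)=13. stock: 13 - 13 = 0. total_sold = 37
  Event 12 (adjust +3): 0 + 3 = 3
  Event 13 (restock 10): 3 + 10 = 13
  Event 14 (return 3): 13 + 3 = 16
  Event 15 (adjust -10): 16 + -10 = 6
  Event 16 (sale 23): sell min(23,6)=6. stock: 6 - 6 = 0. total_sold = 43
Final: stock = 0, total_sold = 43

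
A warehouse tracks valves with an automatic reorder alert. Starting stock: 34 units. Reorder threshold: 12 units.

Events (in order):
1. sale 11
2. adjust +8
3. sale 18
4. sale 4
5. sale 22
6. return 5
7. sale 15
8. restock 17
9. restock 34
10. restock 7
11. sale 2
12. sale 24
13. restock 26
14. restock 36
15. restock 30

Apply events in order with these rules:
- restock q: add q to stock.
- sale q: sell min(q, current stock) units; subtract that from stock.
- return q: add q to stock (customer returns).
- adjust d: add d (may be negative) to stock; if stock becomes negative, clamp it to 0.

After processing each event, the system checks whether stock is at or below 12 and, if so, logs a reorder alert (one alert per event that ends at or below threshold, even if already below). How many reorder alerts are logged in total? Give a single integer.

Answer: 4

Derivation:
Processing events:
Start: stock = 34
  Event 1 (sale 11): sell min(11,34)=11. stock: 34 - 11 = 23. total_sold = 11
  Event 2 (adjust +8): 23 + 8 = 31
  Event 3 (sale 18): sell min(18,31)=18. stock: 31 - 18 = 13. total_sold = 29
  Event 4 (sale 4): sell min(4,13)=4. stock: 13 - 4 = 9. total_sold = 33
  Event 5 (sale 22): sell min(22,9)=9. stock: 9 - 9 = 0. total_sold = 42
  Event 6 (return 5): 0 + 5 = 5
  Event 7 (sale 15): sell min(15,5)=5. stock: 5 - 5 = 0. total_sold = 47
  Event 8 (restock 17): 0 + 17 = 17
  Event 9 (restock 34): 17 + 34 = 51
  Event 10 (restock 7): 51 + 7 = 58
  Event 11 (sale 2): sell min(2,58)=2. stock: 58 - 2 = 56. total_sold = 49
  Event 12 (sale 24): sell min(24,56)=24. stock: 56 - 24 = 32. total_sold = 73
  Event 13 (restock 26): 32 + 26 = 58
  Event 14 (restock 36): 58 + 36 = 94
  Event 15 (restock 30): 94 + 30 = 124
Final: stock = 124, total_sold = 73

Checking against threshold 12:
  After event 1: stock=23 > 12
  After event 2: stock=31 > 12
  After event 3: stock=13 > 12
  After event 4: stock=9 <= 12 -> ALERT
  After event 5: stock=0 <= 12 -> ALERT
  After event 6: stock=5 <= 12 -> ALERT
  After event 7: stock=0 <= 12 -> ALERT
  After event 8: stock=17 > 12
  After event 9: stock=51 > 12
  After event 10: stock=58 > 12
  After event 11: stock=56 > 12
  After event 12: stock=32 > 12
  After event 13: stock=58 > 12
  After event 14: stock=94 > 12
  After event 15: stock=124 > 12
Alert events: [4, 5, 6, 7]. Count = 4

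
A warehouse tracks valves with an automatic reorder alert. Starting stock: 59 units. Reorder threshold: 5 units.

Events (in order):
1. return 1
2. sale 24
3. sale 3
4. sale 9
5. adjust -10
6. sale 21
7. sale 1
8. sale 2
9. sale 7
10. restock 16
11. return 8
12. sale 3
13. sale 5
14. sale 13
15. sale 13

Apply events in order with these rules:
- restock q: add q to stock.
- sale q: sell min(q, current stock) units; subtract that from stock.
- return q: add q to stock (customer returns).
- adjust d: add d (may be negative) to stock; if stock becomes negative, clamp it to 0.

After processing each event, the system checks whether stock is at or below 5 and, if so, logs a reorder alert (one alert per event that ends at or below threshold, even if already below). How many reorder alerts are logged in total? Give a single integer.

Answer: 6

Derivation:
Processing events:
Start: stock = 59
  Event 1 (return 1): 59 + 1 = 60
  Event 2 (sale 24): sell min(24,60)=24. stock: 60 - 24 = 36. total_sold = 24
  Event 3 (sale 3): sell min(3,36)=3. stock: 36 - 3 = 33. total_sold = 27
  Event 4 (sale 9): sell min(9,33)=9. stock: 33 - 9 = 24. total_sold = 36
  Event 5 (adjust -10): 24 + -10 = 14
  Event 6 (sale 21): sell min(21,14)=14. stock: 14 - 14 = 0. total_sold = 50
  Event 7 (sale 1): sell min(1,0)=0. stock: 0 - 0 = 0. total_sold = 50
  Event 8 (sale 2): sell min(2,0)=0. stock: 0 - 0 = 0. total_sold = 50
  Event 9 (sale 7): sell min(7,0)=0. stock: 0 - 0 = 0. total_sold = 50
  Event 10 (restock 16): 0 + 16 = 16
  Event 11 (return 8): 16 + 8 = 24
  Event 12 (sale 3): sell min(3,24)=3. stock: 24 - 3 = 21. total_sold = 53
  Event 13 (sale 5): sell min(5,21)=5. stock: 21 - 5 = 16. total_sold = 58
  Event 14 (sale 13): sell min(13,16)=13. stock: 16 - 13 = 3. total_sold = 71
  Event 15 (sale 13): sell min(13,3)=3. stock: 3 - 3 = 0. total_sold = 74
Final: stock = 0, total_sold = 74

Checking against threshold 5:
  After event 1: stock=60 > 5
  After event 2: stock=36 > 5
  After event 3: stock=33 > 5
  After event 4: stock=24 > 5
  After event 5: stock=14 > 5
  After event 6: stock=0 <= 5 -> ALERT
  After event 7: stock=0 <= 5 -> ALERT
  After event 8: stock=0 <= 5 -> ALERT
  After event 9: stock=0 <= 5 -> ALERT
  After event 10: stock=16 > 5
  After event 11: stock=24 > 5
  After event 12: stock=21 > 5
  After event 13: stock=16 > 5
  After event 14: stock=3 <= 5 -> ALERT
  After event 15: stock=0 <= 5 -> ALERT
Alert events: [6, 7, 8, 9, 14, 15]. Count = 6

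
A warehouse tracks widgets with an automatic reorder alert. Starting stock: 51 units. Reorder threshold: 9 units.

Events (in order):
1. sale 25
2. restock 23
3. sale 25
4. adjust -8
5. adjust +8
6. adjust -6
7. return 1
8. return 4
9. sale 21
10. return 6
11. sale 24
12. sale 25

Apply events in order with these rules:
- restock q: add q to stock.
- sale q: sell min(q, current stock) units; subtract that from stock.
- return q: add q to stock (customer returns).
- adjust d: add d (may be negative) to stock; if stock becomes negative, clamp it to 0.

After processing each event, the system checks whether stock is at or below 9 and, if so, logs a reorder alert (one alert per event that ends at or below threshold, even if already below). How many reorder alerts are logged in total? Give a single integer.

Answer: 4

Derivation:
Processing events:
Start: stock = 51
  Event 1 (sale 25): sell min(25,51)=25. stock: 51 - 25 = 26. total_sold = 25
  Event 2 (restock 23): 26 + 23 = 49
  Event 3 (sale 25): sell min(25,49)=25. stock: 49 - 25 = 24. total_sold = 50
  Event 4 (adjust -8): 24 + -8 = 16
  Event 5 (adjust +8): 16 + 8 = 24
  Event 6 (adjust -6): 24 + -6 = 18
  Event 7 (return 1): 18 + 1 = 19
  Event 8 (return 4): 19 + 4 = 23
  Event 9 (sale 21): sell min(21,23)=21. stock: 23 - 21 = 2. total_sold = 71
  Event 10 (return 6): 2 + 6 = 8
  Event 11 (sale 24): sell min(24,8)=8. stock: 8 - 8 = 0. total_sold = 79
  Event 12 (sale 25): sell min(25,0)=0. stock: 0 - 0 = 0. total_sold = 79
Final: stock = 0, total_sold = 79

Checking against threshold 9:
  After event 1: stock=26 > 9
  After event 2: stock=49 > 9
  After event 3: stock=24 > 9
  After event 4: stock=16 > 9
  After event 5: stock=24 > 9
  After event 6: stock=18 > 9
  After event 7: stock=19 > 9
  After event 8: stock=23 > 9
  After event 9: stock=2 <= 9 -> ALERT
  After event 10: stock=8 <= 9 -> ALERT
  After event 11: stock=0 <= 9 -> ALERT
  After event 12: stock=0 <= 9 -> ALERT
Alert events: [9, 10, 11, 12]. Count = 4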